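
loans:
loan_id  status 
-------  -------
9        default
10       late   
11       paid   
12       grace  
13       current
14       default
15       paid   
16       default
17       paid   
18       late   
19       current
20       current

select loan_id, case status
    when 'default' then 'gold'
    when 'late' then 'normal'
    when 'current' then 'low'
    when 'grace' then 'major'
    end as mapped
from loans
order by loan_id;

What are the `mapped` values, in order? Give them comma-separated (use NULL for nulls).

loan_id=9: status='default' → gold
loan_id=10: status='late' → normal
loan_id=11: (no match → NULL) → NULL
loan_id=12: status='grace' → major
loan_id=13: status='current' → low
loan_id=14: status='default' → gold
loan_id=15: (no match → NULL) → NULL
loan_id=16: status='default' → gold
loan_id=17: (no match → NULL) → NULL
loan_id=18: status='late' → normal
loan_id=19: status='current' → low
loan_id=20: status='current' → low

gold, normal, NULL, major, low, gold, NULL, gold, NULL, normal, low, low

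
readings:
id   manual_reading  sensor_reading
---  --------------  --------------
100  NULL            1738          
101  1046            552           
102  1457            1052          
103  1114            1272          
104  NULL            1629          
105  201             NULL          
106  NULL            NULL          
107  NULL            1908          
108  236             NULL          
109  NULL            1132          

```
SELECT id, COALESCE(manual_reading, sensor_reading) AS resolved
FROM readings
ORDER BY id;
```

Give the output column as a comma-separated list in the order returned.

1738, 1046, 1457, 1114, 1629, 201, NULL, 1908, 236, 1132

id=100: manual_reading=NULL, sensor_reading=1738 → 1738
id=101: manual_reading=1046 → 1046
id=102: manual_reading=1457 → 1457
id=103: manual_reading=1114 → 1114
id=104: manual_reading=NULL, sensor_reading=1629 → 1629
id=105: manual_reading=201 → 201
id=106: manual_reading=NULL, sensor_reading=NULL (all NULL) → NULL
id=107: manual_reading=NULL, sensor_reading=1908 → 1908
id=108: manual_reading=236 → 236
id=109: manual_reading=NULL, sensor_reading=1132 → 1132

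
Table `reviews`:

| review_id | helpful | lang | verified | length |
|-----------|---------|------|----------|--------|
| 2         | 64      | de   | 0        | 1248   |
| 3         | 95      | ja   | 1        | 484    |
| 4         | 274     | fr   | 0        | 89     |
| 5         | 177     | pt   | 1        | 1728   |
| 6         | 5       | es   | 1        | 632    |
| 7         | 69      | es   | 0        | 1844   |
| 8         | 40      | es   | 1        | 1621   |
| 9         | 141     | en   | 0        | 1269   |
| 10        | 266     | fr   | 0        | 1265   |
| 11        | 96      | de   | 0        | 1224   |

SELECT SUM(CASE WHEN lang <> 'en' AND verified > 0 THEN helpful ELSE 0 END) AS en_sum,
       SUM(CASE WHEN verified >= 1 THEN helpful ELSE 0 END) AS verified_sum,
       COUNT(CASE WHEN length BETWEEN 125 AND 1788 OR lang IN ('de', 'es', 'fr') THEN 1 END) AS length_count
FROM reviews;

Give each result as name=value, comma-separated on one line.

[en_sum: lang <> 'en' AND verified > 0]
review_id=2: ✗
review_id=3: ✓ → 95
review_id=4: ✗
review_id=5: ✓ → 177
review_id=6: ✓ → 5
review_id=7: ✗
review_id=8: ✓ → 40
review_id=9: ✗
review_id=10: ✗
review_id=11: ✗
en_sum = 95 + 177 + 5 + 40 = 317
—
[verified_sum: verified >= 1]
review_id=2: ✗
review_id=3: ✓ → 95
review_id=4: ✗
review_id=5: ✓ → 177
review_id=6: ✓ → 5
review_id=7: ✗
review_id=8: ✓ → 40
review_id=9: ✗
review_id=10: ✗
review_id=11: ✗
verified_sum = 95 + 177 + 5 + 40 = 317
—
[length_count: length BETWEEN 125 AND 1788 OR lang IN ('de', 'es', 'fr')]
review_id=2: ✓ → 1
review_id=3: ✓ → 1
review_id=4: ✓ → 1
review_id=5: ✓ → 1
review_id=6: ✓ → 1
review_id=7: ✓ → 1
review_id=8: ✓ → 1
review_id=9: ✓ → 1
review_id=10: ✓ → 1
review_id=11: ✓ → 1
length_count = COUNT(1, 1, 1, 1, 1, 1, 1, 1, 1, 1) = 10

en_sum=317, verified_sum=317, length_count=10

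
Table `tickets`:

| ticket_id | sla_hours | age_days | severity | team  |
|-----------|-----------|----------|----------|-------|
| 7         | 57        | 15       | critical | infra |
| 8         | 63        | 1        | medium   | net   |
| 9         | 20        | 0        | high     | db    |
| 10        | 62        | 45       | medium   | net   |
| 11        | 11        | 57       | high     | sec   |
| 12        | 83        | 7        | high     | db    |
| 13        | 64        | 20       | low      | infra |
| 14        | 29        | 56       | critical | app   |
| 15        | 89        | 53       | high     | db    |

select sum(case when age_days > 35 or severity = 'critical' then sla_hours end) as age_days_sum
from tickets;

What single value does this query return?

248

ticket_id=7: ✓ → 57
ticket_id=8: ✗
ticket_id=9: ✗
ticket_id=10: ✓ → 62
ticket_id=11: ✓ → 11
ticket_id=12: ✗
ticket_id=13: ✗
ticket_id=14: ✓ → 29
ticket_id=15: ✓ → 89
age_days_sum = 57 + 62 + 11 + 29 + 89 = 248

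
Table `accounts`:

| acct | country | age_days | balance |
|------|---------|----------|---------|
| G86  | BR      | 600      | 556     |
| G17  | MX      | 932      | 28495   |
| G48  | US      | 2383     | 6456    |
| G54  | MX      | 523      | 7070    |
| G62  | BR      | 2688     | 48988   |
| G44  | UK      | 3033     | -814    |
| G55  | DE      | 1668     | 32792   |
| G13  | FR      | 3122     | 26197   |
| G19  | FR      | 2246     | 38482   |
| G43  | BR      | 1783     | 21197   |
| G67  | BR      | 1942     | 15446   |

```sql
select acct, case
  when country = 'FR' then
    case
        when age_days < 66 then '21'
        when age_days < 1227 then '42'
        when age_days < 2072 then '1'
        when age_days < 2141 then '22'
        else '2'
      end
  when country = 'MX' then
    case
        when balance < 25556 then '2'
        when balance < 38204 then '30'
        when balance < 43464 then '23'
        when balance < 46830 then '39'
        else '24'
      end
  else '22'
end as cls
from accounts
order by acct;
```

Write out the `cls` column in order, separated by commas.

acct=G13: country='FR' → inner[ELSE] → 2
acct=G17: country='MX' → inner[balance < 38204] → 30
acct=G19: country='FR' → inner[ELSE] → 2
acct=G43: country='BR' → outer ELSE → 22
acct=G44: country='UK' → outer ELSE → 22
acct=G48: country='US' → outer ELSE → 22
acct=G54: country='MX' → inner[balance < 25556] → 2
acct=G55: country='DE' → outer ELSE → 22
acct=G62: country='BR' → outer ELSE → 22
acct=G67: country='BR' → outer ELSE → 22
acct=G86: country='BR' → outer ELSE → 22

2, 30, 2, 22, 22, 22, 2, 22, 22, 22, 22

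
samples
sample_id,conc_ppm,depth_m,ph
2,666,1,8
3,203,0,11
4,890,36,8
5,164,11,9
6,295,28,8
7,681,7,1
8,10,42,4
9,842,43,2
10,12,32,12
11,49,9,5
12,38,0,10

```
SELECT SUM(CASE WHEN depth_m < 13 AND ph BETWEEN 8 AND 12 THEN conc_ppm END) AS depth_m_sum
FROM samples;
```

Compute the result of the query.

1071

sample_id=2: ✓ → 666
sample_id=3: ✓ → 203
sample_id=4: ✗
sample_id=5: ✓ → 164
sample_id=6: ✗
sample_id=7: ✗
sample_id=8: ✗
sample_id=9: ✗
sample_id=10: ✗
sample_id=11: ✗
sample_id=12: ✓ → 38
depth_m_sum = 666 + 203 + 164 + 38 = 1071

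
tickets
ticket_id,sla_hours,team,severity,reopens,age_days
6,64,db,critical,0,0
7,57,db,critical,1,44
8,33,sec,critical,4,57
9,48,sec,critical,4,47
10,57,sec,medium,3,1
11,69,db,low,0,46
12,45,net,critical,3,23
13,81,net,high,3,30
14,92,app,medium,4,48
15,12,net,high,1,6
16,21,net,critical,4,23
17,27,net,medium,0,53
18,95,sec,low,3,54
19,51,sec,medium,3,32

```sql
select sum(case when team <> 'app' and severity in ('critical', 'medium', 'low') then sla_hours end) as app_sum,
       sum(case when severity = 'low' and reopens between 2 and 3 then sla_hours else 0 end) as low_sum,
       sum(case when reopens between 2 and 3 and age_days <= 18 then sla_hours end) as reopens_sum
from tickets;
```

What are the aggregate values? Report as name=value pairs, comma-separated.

app_sum=567, low_sum=95, reopens_sum=57

[app_sum: team <> 'app' and severity in ('critical', 'medium', 'low')]
ticket_id=6: ✓ → 64
ticket_id=7: ✓ → 57
ticket_id=8: ✓ → 33
ticket_id=9: ✓ → 48
ticket_id=10: ✓ → 57
ticket_id=11: ✓ → 69
ticket_id=12: ✓ → 45
ticket_id=13: ✗
ticket_id=14: ✗
ticket_id=15: ✗
ticket_id=16: ✓ → 21
ticket_id=17: ✓ → 27
ticket_id=18: ✓ → 95
ticket_id=19: ✓ → 51
app_sum = 64 + 57 + 33 + 48 + 57 + 69 + 45 + 21 + 27 + 95 + 51 = 567
—
[low_sum: severity = 'low' and reopens between 2 and 3]
ticket_id=6: ✗
ticket_id=7: ✗
ticket_id=8: ✗
ticket_id=9: ✗
ticket_id=10: ✗
ticket_id=11: ✗
ticket_id=12: ✗
ticket_id=13: ✗
ticket_id=14: ✗
ticket_id=15: ✗
ticket_id=16: ✗
ticket_id=17: ✗
ticket_id=18: ✓ → 95
ticket_id=19: ✗
low_sum = 95
—
[reopens_sum: reopens between 2 and 3 and age_days <= 18]
ticket_id=6: ✗
ticket_id=7: ✗
ticket_id=8: ✗
ticket_id=9: ✗
ticket_id=10: ✓ → 57
ticket_id=11: ✗
ticket_id=12: ✗
ticket_id=13: ✗
ticket_id=14: ✗
ticket_id=15: ✗
ticket_id=16: ✗
ticket_id=17: ✗
ticket_id=18: ✗
ticket_id=19: ✗
reopens_sum = 57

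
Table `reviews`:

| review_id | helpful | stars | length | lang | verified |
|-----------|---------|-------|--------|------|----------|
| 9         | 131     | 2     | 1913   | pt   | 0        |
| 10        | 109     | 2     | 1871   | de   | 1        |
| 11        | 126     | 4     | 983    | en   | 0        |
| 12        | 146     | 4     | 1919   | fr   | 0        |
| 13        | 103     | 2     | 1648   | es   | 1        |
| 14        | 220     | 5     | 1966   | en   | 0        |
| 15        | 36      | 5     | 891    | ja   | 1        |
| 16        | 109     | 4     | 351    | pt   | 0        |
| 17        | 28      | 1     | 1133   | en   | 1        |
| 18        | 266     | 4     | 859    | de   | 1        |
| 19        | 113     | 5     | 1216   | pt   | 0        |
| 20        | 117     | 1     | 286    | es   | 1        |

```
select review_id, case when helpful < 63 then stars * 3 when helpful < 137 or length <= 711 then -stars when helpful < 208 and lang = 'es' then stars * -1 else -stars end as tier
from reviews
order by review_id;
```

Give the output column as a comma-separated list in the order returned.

-2, -2, -4, -4, -2, -5, 15, -4, 3, -4, -5, -1

review_id=9: helpful < 137 or length <= 711 → -2
review_id=10: helpful < 137 or length <= 711 → -2
review_id=11: helpful < 137 or length <= 711 → -4
review_id=12: ELSE → -4
review_id=13: helpful < 137 or length <= 711 → -2
review_id=14: ELSE → -5
review_id=15: helpful < 63 → 15
review_id=16: helpful < 137 or length <= 711 → -4
review_id=17: helpful < 63 → 3
review_id=18: ELSE → -4
review_id=19: helpful < 137 or length <= 711 → -5
review_id=20: helpful < 137 or length <= 711 → -1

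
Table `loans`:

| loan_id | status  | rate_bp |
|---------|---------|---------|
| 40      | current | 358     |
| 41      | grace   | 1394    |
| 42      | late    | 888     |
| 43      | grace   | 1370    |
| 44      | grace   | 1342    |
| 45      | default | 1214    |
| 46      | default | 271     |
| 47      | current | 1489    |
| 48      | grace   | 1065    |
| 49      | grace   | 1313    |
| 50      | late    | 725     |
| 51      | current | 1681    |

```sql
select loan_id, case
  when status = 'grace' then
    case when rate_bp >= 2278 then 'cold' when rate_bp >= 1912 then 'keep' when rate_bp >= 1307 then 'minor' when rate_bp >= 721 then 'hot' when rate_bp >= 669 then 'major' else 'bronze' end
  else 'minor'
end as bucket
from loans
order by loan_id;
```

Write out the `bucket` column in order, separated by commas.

minor, minor, minor, minor, minor, minor, minor, minor, hot, minor, minor, minor

loan_id=40: status='current' → outer ELSE → minor
loan_id=41: status='grace' → inner[rate_bp >= 1307] → minor
loan_id=42: status='late' → outer ELSE → minor
loan_id=43: status='grace' → inner[rate_bp >= 1307] → minor
loan_id=44: status='grace' → inner[rate_bp >= 1307] → minor
loan_id=45: status='default' → outer ELSE → minor
loan_id=46: status='default' → outer ELSE → minor
loan_id=47: status='current' → outer ELSE → minor
loan_id=48: status='grace' → inner[rate_bp >= 721] → hot
loan_id=49: status='grace' → inner[rate_bp >= 1307] → minor
loan_id=50: status='late' → outer ELSE → minor
loan_id=51: status='current' → outer ELSE → minor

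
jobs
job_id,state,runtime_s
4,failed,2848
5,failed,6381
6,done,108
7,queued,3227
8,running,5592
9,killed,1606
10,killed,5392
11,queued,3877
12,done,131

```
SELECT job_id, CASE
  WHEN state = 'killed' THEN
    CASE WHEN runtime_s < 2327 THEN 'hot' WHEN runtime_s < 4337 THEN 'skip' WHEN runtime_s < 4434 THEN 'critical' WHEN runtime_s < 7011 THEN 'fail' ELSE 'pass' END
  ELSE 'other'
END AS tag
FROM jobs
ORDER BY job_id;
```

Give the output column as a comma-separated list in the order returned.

other, other, other, other, other, hot, fail, other, other

job_id=4: state='failed' → outer ELSE → other
job_id=5: state='failed' → outer ELSE → other
job_id=6: state='done' → outer ELSE → other
job_id=7: state='queued' → outer ELSE → other
job_id=8: state='running' → outer ELSE → other
job_id=9: state='killed' → inner[runtime_s < 2327] → hot
job_id=10: state='killed' → inner[runtime_s < 7011] → fail
job_id=11: state='queued' → outer ELSE → other
job_id=12: state='done' → outer ELSE → other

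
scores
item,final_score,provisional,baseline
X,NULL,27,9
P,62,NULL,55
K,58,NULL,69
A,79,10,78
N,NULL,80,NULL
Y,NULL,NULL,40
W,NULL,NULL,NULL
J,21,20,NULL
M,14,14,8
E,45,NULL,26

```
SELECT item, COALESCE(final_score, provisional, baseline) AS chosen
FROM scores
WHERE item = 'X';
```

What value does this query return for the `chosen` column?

27

item = X: final_score=NULL, provisional=27, baseline=9.
final_score=NULL, provisional=27 → 27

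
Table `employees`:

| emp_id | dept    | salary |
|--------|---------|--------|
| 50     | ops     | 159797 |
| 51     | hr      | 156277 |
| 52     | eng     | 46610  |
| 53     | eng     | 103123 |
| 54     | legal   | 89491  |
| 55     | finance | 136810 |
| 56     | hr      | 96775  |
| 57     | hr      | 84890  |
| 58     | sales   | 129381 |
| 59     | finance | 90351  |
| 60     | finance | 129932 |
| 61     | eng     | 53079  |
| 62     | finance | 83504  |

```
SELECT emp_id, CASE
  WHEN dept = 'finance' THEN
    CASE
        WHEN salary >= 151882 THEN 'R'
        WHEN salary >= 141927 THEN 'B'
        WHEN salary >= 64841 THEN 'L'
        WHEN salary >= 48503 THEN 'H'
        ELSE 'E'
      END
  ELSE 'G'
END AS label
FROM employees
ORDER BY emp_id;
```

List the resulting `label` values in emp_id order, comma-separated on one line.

emp_id=50: dept='ops' → outer ELSE → G
emp_id=51: dept='hr' → outer ELSE → G
emp_id=52: dept='eng' → outer ELSE → G
emp_id=53: dept='eng' → outer ELSE → G
emp_id=54: dept='legal' → outer ELSE → G
emp_id=55: dept='finance' → inner[salary >= 64841] → L
emp_id=56: dept='hr' → outer ELSE → G
emp_id=57: dept='hr' → outer ELSE → G
emp_id=58: dept='sales' → outer ELSE → G
emp_id=59: dept='finance' → inner[salary >= 64841] → L
emp_id=60: dept='finance' → inner[salary >= 64841] → L
emp_id=61: dept='eng' → outer ELSE → G
emp_id=62: dept='finance' → inner[salary >= 64841] → L

G, G, G, G, G, L, G, G, G, L, L, G, L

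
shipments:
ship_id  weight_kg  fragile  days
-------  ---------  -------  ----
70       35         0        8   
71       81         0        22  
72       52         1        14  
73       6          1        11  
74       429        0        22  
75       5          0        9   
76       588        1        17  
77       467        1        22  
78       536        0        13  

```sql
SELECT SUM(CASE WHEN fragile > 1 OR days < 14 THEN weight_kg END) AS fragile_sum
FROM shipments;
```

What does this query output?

ship_id=70: ✓ → 35
ship_id=71: ✗
ship_id=72: ✗
ship_id=73: ✓ → 6
ship_id=74: ✗
ship_id=75: ✓ → 5
ship_id=76: ✗
ship_id=77: ✗
ship_id=78: ✓ → 536
fragile_sum = 35 + 6 + 5 + 536 = 582

582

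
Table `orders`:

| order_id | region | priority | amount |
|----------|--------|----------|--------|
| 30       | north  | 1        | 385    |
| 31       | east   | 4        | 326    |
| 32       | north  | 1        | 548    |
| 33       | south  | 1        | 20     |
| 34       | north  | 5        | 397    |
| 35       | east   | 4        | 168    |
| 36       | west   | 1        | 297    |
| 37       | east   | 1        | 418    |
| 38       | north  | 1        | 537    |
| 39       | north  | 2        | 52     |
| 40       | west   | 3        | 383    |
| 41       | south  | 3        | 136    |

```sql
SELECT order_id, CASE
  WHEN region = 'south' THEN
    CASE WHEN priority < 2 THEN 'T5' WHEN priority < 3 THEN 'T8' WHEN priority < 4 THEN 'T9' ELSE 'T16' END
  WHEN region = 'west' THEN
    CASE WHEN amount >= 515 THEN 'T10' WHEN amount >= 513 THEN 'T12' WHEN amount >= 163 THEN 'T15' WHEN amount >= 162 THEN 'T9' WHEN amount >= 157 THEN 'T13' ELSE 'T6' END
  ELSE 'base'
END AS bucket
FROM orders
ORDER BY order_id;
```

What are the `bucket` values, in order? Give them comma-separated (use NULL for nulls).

base, base, base, T5, base, base, T15, base, base, base, T15, T9

order_id=30: region='north' → outer ELSE → base
order_id=31: region='east' → outer ELSE → base
order_id=32: region='north' → outer ELSE → base
order_id=33: region='south' → inner[priority < 2] → T5
order_id=34: region='north' → outer ELSE → base
order_id=35: region='east' → outer ELSE → base
order_id=36: region='west' → inner[amount >= 163] → T15
order_id=37: region='east' → outer ELSE → base
order_id=38: region='north' → outer ELSE → base
order_id=39: region='north' → outer ELSE → base
order_id=40: region='west' → inner[amount >= 163] → T15
order_id=41: region='south' → inner[priority < 4] → T9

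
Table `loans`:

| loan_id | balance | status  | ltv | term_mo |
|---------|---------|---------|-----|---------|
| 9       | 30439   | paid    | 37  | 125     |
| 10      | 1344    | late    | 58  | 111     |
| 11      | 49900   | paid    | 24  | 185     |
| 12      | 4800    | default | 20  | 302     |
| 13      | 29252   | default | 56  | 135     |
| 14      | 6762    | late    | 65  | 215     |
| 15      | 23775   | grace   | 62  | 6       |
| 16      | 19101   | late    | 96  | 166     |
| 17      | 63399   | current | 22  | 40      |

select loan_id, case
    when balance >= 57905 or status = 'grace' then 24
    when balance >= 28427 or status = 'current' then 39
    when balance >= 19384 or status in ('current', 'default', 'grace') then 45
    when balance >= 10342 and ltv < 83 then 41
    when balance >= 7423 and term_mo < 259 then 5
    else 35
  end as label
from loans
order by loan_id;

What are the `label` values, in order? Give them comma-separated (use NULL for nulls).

39, 35, 39, 45, 39, 35, 24, 5, 24

loan_id=9: balance >= 28427 or status = 'current' → 39
loan_id=10: ELSE → 35
loan_id=11: balance >= 28427 or status = 'current' → 39
loan_id=12: balance >= 19384 or status in ('current', 'default', 'grace') → 45
loan_id=13: balance >= 28427 or status = 'current' → 39
loan_id=14: ELSE → 35
loan_id=15: balance >= 57905 or status = 'grace' → 24
loan_id=16: balance >= 7423 and term_mo < 259 → 5
loan_id=17: balance >= 57905 or status = 'grace' → 24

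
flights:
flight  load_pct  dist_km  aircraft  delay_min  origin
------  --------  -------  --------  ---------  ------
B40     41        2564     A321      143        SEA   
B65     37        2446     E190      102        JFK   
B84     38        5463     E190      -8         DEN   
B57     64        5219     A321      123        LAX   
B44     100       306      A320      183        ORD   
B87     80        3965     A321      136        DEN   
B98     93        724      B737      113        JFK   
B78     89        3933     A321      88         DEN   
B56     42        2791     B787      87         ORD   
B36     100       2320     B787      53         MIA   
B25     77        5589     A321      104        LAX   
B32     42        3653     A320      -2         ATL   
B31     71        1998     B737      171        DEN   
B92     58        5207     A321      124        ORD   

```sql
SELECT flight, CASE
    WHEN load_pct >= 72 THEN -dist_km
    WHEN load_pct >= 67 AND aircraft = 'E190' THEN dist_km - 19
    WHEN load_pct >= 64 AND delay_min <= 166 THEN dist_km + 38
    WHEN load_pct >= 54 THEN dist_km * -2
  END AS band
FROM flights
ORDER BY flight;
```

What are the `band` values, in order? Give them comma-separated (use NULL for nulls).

-5589, -3996, NULL, -2320, NULL, -306, NULL, 5257, NULL, -3933, NULL, -3965, -10414, -724

flight=B25: load_pct >= 72 → -5589
flight=B31: load_pct >= 54 → -3996
flight=B32: (no match → NULL) → NULL
flight=B36: load_pct >= 72 → -2320
flight=B40: (no match → NULL) → NULL
flight=B44: load_pct >= 72 → -306
flight=B56: (no match → NULL) → NULL
flight=B57: load_pct >= 64 AND delay_min <= 166 → 5257
flight=B65: (no match → NULL) → NULL
flight=B78: load_pct >= 72 → -3933
flight=B84: (no match → NULL) → NULL
flight=B87: load_pct >= 72 → -3965
flight=B92: load_pct >= 54 → -10414
flight=B98: load_pct >= 72 → -724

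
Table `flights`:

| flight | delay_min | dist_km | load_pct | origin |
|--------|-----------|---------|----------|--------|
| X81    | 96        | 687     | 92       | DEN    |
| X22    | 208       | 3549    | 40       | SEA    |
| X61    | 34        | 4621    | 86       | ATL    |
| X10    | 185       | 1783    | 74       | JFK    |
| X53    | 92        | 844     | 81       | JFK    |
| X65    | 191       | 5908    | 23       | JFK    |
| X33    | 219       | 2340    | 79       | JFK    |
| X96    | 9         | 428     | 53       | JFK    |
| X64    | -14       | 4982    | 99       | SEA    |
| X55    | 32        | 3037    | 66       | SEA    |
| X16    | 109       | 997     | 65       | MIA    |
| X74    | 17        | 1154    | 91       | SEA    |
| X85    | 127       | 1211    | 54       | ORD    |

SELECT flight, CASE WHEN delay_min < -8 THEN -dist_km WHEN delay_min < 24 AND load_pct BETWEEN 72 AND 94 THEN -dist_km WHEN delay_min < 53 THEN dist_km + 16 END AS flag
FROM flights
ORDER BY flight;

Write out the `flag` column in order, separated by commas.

NULL, NULL, NULL, NULL, NULL, 3053, 4637, -4982, NULL, -1154, NULL, NULL, 444

flight=X10: (no match → NULL) → NULL
flight=X16: (no match → NULL) → NULL
flight=X22: (no match → NULL) → NULL
flight=X33: (no match → NULL) → NULL
flight=X53: (no match → NULL) → NULL
flight=X55: delay_min < 53 → 3053
flight=X61: delay_min < 53 → 4637
flight=X64: delay_min < -8 → -4982
flight=X65: (no match → NULL) → NULL
flight=X74: delay_min < 24 AND load_pct BETWEEN 72 AND 94 → -1154
flight=X81: (no match → NULL) → NULL
flight=X85: (no match → NULL) → NULL
flight=X96: delay_min < 53 → 444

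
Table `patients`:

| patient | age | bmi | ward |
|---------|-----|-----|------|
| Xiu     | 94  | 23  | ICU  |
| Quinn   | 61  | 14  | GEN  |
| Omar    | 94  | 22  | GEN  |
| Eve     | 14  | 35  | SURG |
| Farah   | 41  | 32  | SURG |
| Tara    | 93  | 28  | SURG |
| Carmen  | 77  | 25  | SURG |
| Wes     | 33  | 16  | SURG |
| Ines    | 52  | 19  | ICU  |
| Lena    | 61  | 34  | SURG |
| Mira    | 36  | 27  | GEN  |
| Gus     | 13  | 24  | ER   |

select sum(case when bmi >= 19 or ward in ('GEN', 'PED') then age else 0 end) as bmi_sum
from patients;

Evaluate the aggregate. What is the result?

patient=Xiu: ✓ → 94
patient=Quinn: ✓ → 61
patient=Omar: ✓ → 94
patient=Eve: ✓ → 14
patient=Farah: ✓ → 41
patient=Tara: ✓ → 93
patient=Carmen: ✓ → 77
patient=Wes: ✗
patient=Ines: ✓ → 52
patient=Lena: ✓ → 61
patient=Mira: ✓ → 36
patient=Gus: ✓ → 13
bmi_sum = 94 + 61 + 94 + 14 + 41 + 93 + 77 + 52 + 61 + 36 + 13 = 636

636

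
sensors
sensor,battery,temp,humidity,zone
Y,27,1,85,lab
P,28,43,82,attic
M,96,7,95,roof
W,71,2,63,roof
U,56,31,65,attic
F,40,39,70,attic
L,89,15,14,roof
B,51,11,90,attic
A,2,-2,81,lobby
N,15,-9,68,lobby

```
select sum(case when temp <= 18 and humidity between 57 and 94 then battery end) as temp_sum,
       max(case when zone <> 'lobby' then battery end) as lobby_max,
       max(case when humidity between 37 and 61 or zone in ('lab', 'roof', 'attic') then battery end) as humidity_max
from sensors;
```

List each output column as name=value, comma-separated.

temp_sum=166, lobby_max=96, humidity_max=96

[temp_sum: temp <= 18 and humidity between 57 and 94]
sensor=Y: ✓ → 27
sensor=P: ✗
sensor=M: ✗
sensor=W: ✓ → 71
sensor=U: ✗
sensor=F: ✗
sensor=L: ✗
sensor=B: ✓ → 51
sensor=A: ✓ → 2
sensor=N: ✓ → 15
temp_sum = 27 + 71 + 51 + 2 + 15 = 166
—
[lobby_max: zone <> 'lobby']
sensor=Y: ✓ → 27
sensor=P: ✓ → 28
sensor=M: ✓ → 96
sensor=W: ✓ → 71
sensor=U: ✓ → 56
sensor=F: ✓ → 40
sensor=L: ✓ → 89
sensor=B: ✓ → 51
sensor=A: ✗
sensor=N: ✗
lobby_max = MAX(27, 28, 96, 71, 56, 40, 89, 51) = 96
—
[humidity_max: humidity between 37 and 61 or zone in ('lab', 'roof', 'attic')]
sensor=Y: ✓ → 27
sensor=P: ✓ → 28
sensor=M: ✓ → 96
sensor=W: ✓ → 71
sensor=U: ✓ → 56
sensor=F: ✓ → 40
sensor=L: ✓ → 89
sensor=B: ✓ → 51
sensor=A: ✗
sensor=N: ✗
humidity_max = MAX(27, 28, 96, 71, 56, 40, 89, 51) = 96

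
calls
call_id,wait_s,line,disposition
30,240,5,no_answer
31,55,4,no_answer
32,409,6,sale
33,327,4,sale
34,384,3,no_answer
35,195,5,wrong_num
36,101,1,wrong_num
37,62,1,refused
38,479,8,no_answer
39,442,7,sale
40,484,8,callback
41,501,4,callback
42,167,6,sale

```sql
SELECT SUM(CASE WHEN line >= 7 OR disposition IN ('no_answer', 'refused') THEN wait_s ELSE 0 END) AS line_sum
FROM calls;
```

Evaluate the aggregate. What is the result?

2146

call_id=30: ✓ → 240
call_id=31: ✓ → 55
call_id=32: ✗
call_id=33: ✗
call_id=34: ✓ → 384
call_id=35: ✗
call_id=36: ✗
call_id=37: ✓ → 62
call_id=38: ✓ → 479
call_id=39: ✓ → 442
call_id=40: ✓ → 484
call_id=41: ✗
call_id=42: ✗
line_sum = 240 + 55 + 384 + 62 + 479 + 442 + 484 = 2146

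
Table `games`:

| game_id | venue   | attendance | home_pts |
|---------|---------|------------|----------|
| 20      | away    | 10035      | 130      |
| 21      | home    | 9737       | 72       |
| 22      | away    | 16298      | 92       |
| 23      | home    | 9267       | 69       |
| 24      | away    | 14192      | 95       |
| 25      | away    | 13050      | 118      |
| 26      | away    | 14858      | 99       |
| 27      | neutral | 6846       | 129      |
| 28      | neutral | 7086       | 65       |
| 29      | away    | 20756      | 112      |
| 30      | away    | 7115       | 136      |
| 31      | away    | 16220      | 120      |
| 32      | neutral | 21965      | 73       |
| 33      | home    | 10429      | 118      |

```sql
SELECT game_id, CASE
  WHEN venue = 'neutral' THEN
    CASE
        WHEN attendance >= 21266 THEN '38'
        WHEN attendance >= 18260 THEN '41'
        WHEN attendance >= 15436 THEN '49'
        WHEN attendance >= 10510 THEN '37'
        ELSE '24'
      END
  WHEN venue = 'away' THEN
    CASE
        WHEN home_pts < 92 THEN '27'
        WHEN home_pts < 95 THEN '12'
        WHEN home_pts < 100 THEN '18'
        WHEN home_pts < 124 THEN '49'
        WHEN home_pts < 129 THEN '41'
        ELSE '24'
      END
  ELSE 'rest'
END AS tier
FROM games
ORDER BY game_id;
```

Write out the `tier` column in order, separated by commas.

24, rest, 12, rest, 18, 49, 18, 24, 24, 49, 24, 49, 38, rest

game_id=20: venue='away' → inner[ELSE] → 24
game_id=21: venue='home' → outer ELSE → rest
game_id=22: venue='away' → inner[home_pts < 95] → 12
game_id=23: venue='home' → outer ELSE → rest
game_id=24: venue='away' → inner[home_pts < 100] → 18
game_id=25: venue='away' → inner[home_pts < 124] → 49
game_id=26: venue='away' → inner[home_pts < 100] → 18
game_id=27: venue='neutral' → inner[ELSE] → 24
game_id=28: venue='neutral' → inner[ELSE] → 24
game_id=29: venue='away' → inner[home_pts < 124] → 49
game_id=30: venue='away' → inner[ELSE] → 24
game_id=31: venue='away' → inner[home_pts < 124] → 49
game_id=32: venue='neutral' → inner[attendance >= 21266] → 38
game_id=33: venue='home' → outer ELSE → rest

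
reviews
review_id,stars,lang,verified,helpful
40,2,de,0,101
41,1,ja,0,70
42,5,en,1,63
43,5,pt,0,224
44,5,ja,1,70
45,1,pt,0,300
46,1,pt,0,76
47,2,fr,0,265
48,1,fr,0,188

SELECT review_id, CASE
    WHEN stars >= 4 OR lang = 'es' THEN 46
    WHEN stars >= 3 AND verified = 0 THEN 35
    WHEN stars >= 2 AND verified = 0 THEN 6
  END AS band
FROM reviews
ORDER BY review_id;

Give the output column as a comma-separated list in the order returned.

6, NULL, 46, 46, 46, NULL, NULL, 6, NULL

review_id=40: stars >= 2 AND verified = 0 → 6
review_id=41: (no match → NULL) → NULL
review_id=42: stars >= 4 OR lang = 'es' → 46
review_id=43: stars >= 4 OR lang = 'es' → 46
review_id=44: stars >= 4 OR lang = 'es' → 46
review_id=45: (no match → NULL) → NULL
review_id=46: (no match → NULL) → NULL
review_id=47: stars >= 2 AND verified = 0 → 6
review_id=48: (no match → NULL) → NULL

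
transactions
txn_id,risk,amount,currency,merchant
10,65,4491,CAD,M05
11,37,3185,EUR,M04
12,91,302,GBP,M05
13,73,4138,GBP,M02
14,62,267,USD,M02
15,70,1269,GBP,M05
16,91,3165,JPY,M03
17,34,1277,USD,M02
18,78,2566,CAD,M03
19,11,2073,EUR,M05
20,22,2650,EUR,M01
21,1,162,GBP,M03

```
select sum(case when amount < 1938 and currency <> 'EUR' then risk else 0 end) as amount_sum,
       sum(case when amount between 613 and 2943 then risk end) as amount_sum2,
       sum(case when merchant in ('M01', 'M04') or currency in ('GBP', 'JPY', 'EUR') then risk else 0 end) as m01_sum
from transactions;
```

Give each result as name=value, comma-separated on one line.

amount_sum=258, amount_sum2=215, m01_sum=396

[amount_sum: amount < 1938 and currency <> 'EUR']
txn_id=10: ✗
txn_id=11: ✗
txn_id=12: ✓ → 91
txn_id=13: ✗
txn_id=14: ✓ → 62
txn_id=15: ✓ → 70
txn_id=16: ✗
txn_id=17: ✓ → 34
txn_id=18: ✗
txn_id=19: ✗
txn_id=20: ✗
txn_id=21: ✓ → 1
amount_sum = 91 + 62 + 70 + 34 + 1 = 258
—
[amount_sum2: amount between 613 and 2943]
txn_id=10: ✗
txn_id=11: ✗
txn_id=12: ✗
txn_id=13: ✗
txn_id=14: ✗
txn_id=15: ✓ → 70
txn_id=16: ✗
txn_id=17: ✓ → 34
txn_id=18: ✓ → 78
txn_id=19: ✓ → 11
txn_id=20: ✓ → 22
txn_id=21: ✗
amount_sum2 = 70 + 34 + 78 + 11 + 22 = 215
—
[m01_sum: merchant in ('M01', 'M04') or currency in ('GBP', 'JPY', 'EUR')]
txn_id=10: ✗
txn_id=11: ✓ → 37
txn_id=12: ✓ → 91
txn_id=13: ✓ → 73
txn_id=14: ✗
txn_id=15: ✓ → 70
txn_id=16: ✓ → 91
txn_id=17: ✗
txn_id=18: ✗
txn_id=19: ✓ → 11
txn_id=20: ✓ → 22
txn_id=21: ✓ → 1
m01_sum = 37 + 91 + 73 + 70 + 91 + 11 + 22 + 1 = 396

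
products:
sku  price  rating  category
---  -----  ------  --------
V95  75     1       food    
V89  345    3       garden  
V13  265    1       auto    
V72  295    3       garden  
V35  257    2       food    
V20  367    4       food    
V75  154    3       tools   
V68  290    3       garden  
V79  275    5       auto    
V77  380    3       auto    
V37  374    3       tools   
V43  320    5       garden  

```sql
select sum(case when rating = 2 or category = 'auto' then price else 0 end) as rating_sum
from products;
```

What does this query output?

sku=V95: ✗
sku=V89: ✗
sku=V13: ✓ → 265
sku=V72: ✗
sku=V35: ✓ → 257
sku=V20: ✗
sku=V75: ✗
sku=V68: ✗
sku=V79: ✓ → 275
sku=V77: ✓ → 380
sku=V37: ✗
sku=V43: ✗
rating_sum = 265 + 257 + 275 + 380 = 1177

1177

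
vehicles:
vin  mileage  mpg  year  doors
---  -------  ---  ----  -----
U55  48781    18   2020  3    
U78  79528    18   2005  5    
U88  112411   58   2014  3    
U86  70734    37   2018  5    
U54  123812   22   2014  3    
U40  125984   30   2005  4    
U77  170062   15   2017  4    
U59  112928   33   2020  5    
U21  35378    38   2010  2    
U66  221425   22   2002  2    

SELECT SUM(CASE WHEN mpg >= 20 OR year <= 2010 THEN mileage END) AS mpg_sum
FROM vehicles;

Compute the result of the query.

vin=U55: ✗
vin=U78: ✓ → 79528
vin=U88: ✓ → 112411
vin=U86: ✓ → 70734
vin=U54: ✓ → 123812
vin=U40: ✓ → 125984
vin=U77: ✗
vin=U59: ✓ → 112928
vin=U21: ✓ → 35378
vin=U66: ✓ → 221425
mpg_sum = 79528 + 112411 + 70734 + 123812 + 125984 + 112928 + 35378 + 221425 = 882200

882200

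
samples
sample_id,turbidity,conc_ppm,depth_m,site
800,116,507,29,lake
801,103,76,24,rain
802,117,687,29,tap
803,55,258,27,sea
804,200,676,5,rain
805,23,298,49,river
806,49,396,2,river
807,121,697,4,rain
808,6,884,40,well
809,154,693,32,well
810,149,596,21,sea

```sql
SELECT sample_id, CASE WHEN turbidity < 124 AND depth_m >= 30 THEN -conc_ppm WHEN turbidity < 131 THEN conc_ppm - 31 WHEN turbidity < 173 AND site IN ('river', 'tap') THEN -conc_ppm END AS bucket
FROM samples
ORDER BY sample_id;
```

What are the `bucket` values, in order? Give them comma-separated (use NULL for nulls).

sample_id=800: turbidity < 131 → 476
sample_id=801: turbidity < 131 → 45
sample_id=802: turbidity < 131 → 656
sample_id=803: turbidity < 131 → 227
sample_id=804: (no match → NULL) → NULL
sample_id=805: turbidity < 124 AND depth_m >= 30 → -298
sample_id=806: turbidity < 131 → 365
sample_id=807: turbidity < 131 → 666
sample_id=808: turbidity < 124 AND depth_m >= 30 → -884
sample_id=809: (no match → NULL) → NULL
sample_id=810: (no match → NULL) → NULL

476, 45, 656, 227, NULL, -298, 365, 666, -884, NULL, NULL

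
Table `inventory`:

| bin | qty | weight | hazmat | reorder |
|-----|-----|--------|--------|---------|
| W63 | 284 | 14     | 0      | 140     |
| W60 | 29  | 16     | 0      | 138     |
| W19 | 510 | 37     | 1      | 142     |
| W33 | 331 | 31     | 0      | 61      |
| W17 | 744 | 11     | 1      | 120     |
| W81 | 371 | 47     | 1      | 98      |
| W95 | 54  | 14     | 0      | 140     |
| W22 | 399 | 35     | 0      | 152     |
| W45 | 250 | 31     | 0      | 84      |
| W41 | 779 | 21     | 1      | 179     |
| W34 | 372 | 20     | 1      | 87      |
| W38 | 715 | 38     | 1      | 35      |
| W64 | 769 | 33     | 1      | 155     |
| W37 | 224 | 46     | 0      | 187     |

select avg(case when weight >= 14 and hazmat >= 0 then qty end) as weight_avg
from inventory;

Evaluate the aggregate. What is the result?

391.3076923077

bin=W63: ✓ → 284
bin=W60: ✓ → 29
bin=W19: ✓ → 510
bin=W33: ✓ → 331
bin=W17: ✗
bin=W81: ✓ → 371
bin=W95: ✓ → 54
bin=W22: ✓ → 399
bin=W45: ✓ → 250
bin=W41: ✓ → 779
bin=W34: ✓ → 372
bin=W38: ✓ → 715
bin=W64: ✓ → 769
bin=W37: ✓ → 224
weight_avg = (284 + 29 + 510 + 331 + 371 + 54 + 399 + 250 + 779 + 372 + 715 + 769 + 224) / 13 = 391.3076923077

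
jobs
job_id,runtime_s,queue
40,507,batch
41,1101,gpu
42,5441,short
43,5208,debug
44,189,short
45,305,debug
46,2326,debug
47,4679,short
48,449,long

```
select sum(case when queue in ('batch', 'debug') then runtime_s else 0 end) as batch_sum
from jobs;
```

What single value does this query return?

job_id=40: ✓ → 507
job_id=41: ✗
job_id=42: ✗
job_id=43: ✓ → 5208
job_id=44: ✗
job_id=45: ✓ → 305
job_id=46: ✓ → 2326
job_id=47: ✗
job_id=48: ✗
batch_sum = 507 + 5208 + 305 + 2326 = 8346

8346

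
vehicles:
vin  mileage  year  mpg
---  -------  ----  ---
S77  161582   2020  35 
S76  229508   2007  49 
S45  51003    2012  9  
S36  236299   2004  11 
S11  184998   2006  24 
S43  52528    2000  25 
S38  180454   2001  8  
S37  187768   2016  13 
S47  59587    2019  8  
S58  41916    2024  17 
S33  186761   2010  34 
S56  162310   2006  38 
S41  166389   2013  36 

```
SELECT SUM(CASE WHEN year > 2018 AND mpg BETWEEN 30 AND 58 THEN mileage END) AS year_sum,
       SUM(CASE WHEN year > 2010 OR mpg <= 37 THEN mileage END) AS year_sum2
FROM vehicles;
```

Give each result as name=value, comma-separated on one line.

year_sum=161582, year_sum2=1509285

[year_sum: year > 2018 AND mpg BETWEEN 30 AND 58]
vin=S77: ✓ → 161582
vin=S76: ✗
vin=S45: ✗
vin=S36: ✗
vin=S11: ✗
vin=S43: ✗
vin=S38: ✗
vin=S37: ✗
vin=S47: ✗
vin=S58: ✗
vin=S33: ✗
vin=S56: ✗
vin=S41: ✗
year_sum = 161582
—
[year_sum2: year > 2010 OR mpg <= 37]
vin=S77: ✓ → 161582
vin=S76: ✗
vin=S45: ✓ → 51003
vin=S36: ✓ → 236299
vin=S11: ✓ → 184998
vin=S43: ✓ → 52528
vin=S38: ✓ → 180454
vin=S37: ✓ → 187768
vin=S47: ✓ → 59587
vin=S58: ✓ → 41916
vin=S33: ✓ → 186761
vin=S56: ✗
vin=S41: ✓ → 166389
year_sum2 = 161582 + 51003 + 236299 + 184998 + 52528 + 180454 + 187768 + 59587 + 41916 + 186761 + 166389 = 1509285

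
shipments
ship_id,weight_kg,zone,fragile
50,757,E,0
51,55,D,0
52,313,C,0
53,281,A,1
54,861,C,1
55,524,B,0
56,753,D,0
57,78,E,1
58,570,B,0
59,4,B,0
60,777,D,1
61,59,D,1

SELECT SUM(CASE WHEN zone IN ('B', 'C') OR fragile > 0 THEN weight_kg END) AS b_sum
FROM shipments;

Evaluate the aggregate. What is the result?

3467

ship_id=50: ✗
ship_id=51: ✗
ship_id=52: ✓ → 313
ship_id=53: ✓ → 281
ship_id=54: ✓ → 861
ship_id=55: ✓ → 524
ship_id=56: ✗
ship_id=57: ✓ → 78
ship_id=58: ✓ → 570
ship_id=59: ✓ → 4
ship_id=60: ✓ → 777
ship_id=61: ✓ → 59
b_sum = 313 + 281 + 861 + 524 + 78 + 570 + 4 + 777 + 59 = 3467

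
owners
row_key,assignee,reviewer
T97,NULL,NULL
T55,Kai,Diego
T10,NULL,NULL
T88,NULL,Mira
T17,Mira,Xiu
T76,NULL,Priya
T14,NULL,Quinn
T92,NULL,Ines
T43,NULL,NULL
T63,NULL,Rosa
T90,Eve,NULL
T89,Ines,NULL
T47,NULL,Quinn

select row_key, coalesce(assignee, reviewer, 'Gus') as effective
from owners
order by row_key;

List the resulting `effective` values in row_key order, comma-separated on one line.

row_key=T10: assignee=NULL, reviewer=NULL, → literal Gus → Gus
row_key=T14: assignee=NULL, reviewer=Quinn → Quinn
row_key=T17: assignee=Mira → Mira
row_key=T43: assignee=NULL, reviewer=NULL, → literal Gus → Gus
row_key=T47: assignee=NULL, reviewer=Quinn → Quinn
row_key=T55: assignee=Kai → Kai
row_key=T63: assignee=NULL, reviewer=Rosa → Rosa
row_key=T76: assignee=NULL, reviewer=Priya → Priya
row_key=T88: assignee=NULL, reviewer=Mira → Mira
row_key=T89: assignee=Ines → Ines
row_key=T90: assignee=Eve → Eve
row_key=T92: assignee=NULL, reviewer=Ines → Ines
row_key=T97: assignee=NULL, reviewer=NULL, → literal Gus → Gus

Gus, Quinn, Mira, Gus, Quinn, Kai, Rosa, Priya, Mira, Ines, Eve, Ines, Gus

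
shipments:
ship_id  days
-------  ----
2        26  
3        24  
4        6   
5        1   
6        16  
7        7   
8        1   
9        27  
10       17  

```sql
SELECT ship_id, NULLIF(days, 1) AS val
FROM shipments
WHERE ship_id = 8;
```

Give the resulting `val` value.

ship_id = 8: days=1.
days=1 vs 1: equal → NULL

NULL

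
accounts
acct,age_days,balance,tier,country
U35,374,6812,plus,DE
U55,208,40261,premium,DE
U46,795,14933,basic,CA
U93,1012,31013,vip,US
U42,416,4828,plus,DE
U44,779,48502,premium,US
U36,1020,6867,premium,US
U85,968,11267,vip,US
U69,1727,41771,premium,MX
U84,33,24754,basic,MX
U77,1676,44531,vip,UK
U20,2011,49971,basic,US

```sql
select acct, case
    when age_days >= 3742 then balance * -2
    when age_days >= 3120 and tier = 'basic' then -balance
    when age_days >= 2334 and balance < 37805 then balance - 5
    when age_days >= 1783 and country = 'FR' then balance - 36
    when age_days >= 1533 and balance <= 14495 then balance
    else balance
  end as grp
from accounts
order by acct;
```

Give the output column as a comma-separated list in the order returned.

49971, 6812, 6867, 4828, 48502, 14933, 40261, 41771, 44531, 24754, 11267, 31013

acct=U20: ELSE → 49971
acct=U35: ELSE → 6812
acct=U36: ELSE → 6867
acct=U42: ELSE → 4828
acct=U44: ELSE → 48502
acct=U46: ELSE → 14933
acct=U55: ELSE → 40261
acct=U69: ELSE → 41771
acct=U77: ELSE → 44531
acct=U84: ELSE → 24754
acct=U85: ELSE → 11267
acct=U93: ELSE → 31013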